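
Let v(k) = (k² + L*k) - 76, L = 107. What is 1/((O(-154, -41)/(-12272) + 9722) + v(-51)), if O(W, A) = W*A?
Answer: 6136/41660283 ≈ 0.00014729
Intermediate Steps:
O(W, A) = A*W
v(k) = -76 + k² + 107*k (v(k) = (k² + 107*k) - 76 = -76 + k² + 107*k)
1/((O(-154, -41)/(-12272) + 9722) + v(-51)) = 1/((-41*(-154)/(-12272) + 9722) + (-76 + (-51)² + 107*(-51))) = 1/((6314*(-1/12272) + 9722) + (-76 + 2601 - 5457)) = 1/((-3157/6136 + 9722) - 2932) = 1/(59651035/6136 - 2932) = 1/(41660283/6136) = 6136/41660283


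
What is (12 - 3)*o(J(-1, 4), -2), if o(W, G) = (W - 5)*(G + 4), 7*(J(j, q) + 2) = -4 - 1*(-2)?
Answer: -918/7 ≈ -131.14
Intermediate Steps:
J(j, q) = -16/7 (J(j, q) = -2 + (-4 - 1*(-2))/7 = -2 + (-4 + 2)/7 = -2 + (⅐)*(-2) = -2 - 2/7 = -16/7)
o(W, G) = (-5 + W)*(4 + G)
(12 - 3)*o(J(-1, 4), -2) = (12 - 3)*(-20 - 5*(-2) + 4*(-16/7) - 2*(-16/7)) = 9*(-20 + 10 - 64/7 + 32/7) = 9*(-102/7) = -918/7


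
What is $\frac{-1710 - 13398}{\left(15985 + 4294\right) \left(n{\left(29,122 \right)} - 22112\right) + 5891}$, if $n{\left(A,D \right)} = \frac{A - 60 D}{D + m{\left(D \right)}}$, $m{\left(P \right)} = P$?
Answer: $\frac{3686352}{109558273297} \approx 3.3647 \cdot 10^{-5}$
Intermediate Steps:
$n{\left(A,D \right)} = \frac{A - 60 D}{2 D}$ ($n{\left(A,D \right)} = \frac{A - 60 D}{D + D} = \frac{A - 60 D}{2 D}$)
$\frac{-1710 - 13398}{\left(15985 + 4294\right) \left(n{\left(29,122 \right)} - 22112\right) + 5891} = \frac{-1710 - 13398}{\left(15985 + 4294\right) \left(\left(-30 + \frac{1}{2} \cdot 29 \cdot \frac{1}{122}\right) - 22112\right) + 5891} = - \frac{15108}{20279 \left(\left(-30 + \frac{1}{2} \cdot 29 \cdot \frac{1}{122}\right) - 22112\right) + 5891} = - \frac{15108}{20279 \left(\left(-30 + \frac{29}{244}\right) - 22112\right) + 5891} = - \frac{15108}{20279 \left(- \frac{7291}{244} - 22112\right) + 5891} = - \frac{15108}{20279 \left(- \frac{5402619}{244}\right) + 5891} = - \frac{15108}{- \frac{109559710701}{244} + 5891} = - \frac{15108}{- \frac{109558273297}{244}} = \left(-15108\right) \left(- \frac{244}{109558273297}\right) = \frac{3686352}{109558273297}$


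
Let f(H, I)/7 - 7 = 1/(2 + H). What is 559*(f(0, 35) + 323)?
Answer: 419809/2 ≈ 2.0990e+5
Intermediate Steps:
f(H, I) = 49 + 7/(2 + H)
559*(f(0, 35) + 323) = 559*(7*(15 + 7*0)/(2 + 0) + 323) = 559*(7*(15 + 0)/2 + 323) = 559*(7*(1/2)*15 + 323) = 559*(105/2 + 323) = 559*(751/2) = 419809/2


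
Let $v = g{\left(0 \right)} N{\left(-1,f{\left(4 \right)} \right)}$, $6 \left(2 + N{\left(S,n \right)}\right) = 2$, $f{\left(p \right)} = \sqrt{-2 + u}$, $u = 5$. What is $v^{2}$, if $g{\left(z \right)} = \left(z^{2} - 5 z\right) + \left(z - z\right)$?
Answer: $0$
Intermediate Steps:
$f{\left(p \right)} = \sqrt{3}$ ($f{\left(p \right)} = \sqrt{-2 + 5} = \sqrt{3}$)
$N{\left(S,n \right)} = - \frac{5}{3}$ ($N{\left(S,n \right)} = -2 + \frac{1}{6} \cdot 2 = -2 + \frac{1}{3} = - \frac{5}{3}$)
$g{\left(z \right)} = z^{2} - 5 z$ ($g{\left(z \right)} = \left(z^{2} - 5 z\right) + 0 = z^{2} - 5 z$)
$v = 0$ ($v = 0 \left(-5 + 0\right) \left(- \frac{5}{3}\right) = 0 \left(-5\right) \left(- \frac{5}{3}\right) = 0 \left(- \frac{5}{3}\right) = 0$)
$v^{2} = 0^{2} = 0$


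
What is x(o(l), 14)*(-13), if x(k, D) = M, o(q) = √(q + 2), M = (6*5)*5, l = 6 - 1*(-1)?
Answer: -1950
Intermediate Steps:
l = 7 (l = 6 + 1 = 7)
M = 150 (M = 30*5 = 150)
o(q) = √(2 + q)
x(k, D) = 150
x(o(l), 14)*(-13) = 150*(-13) = -1950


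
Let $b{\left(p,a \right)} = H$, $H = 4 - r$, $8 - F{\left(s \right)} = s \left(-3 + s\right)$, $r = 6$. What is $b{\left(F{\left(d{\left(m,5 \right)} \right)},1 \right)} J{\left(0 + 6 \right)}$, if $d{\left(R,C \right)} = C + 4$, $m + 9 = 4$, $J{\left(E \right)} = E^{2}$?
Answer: $-72$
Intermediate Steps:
$m = -5$ ($m = -9 + 4 = -5$)
$d{\left(R,C \right)} = 4 + C$
$F{\left(s \right)} = 8 - s \left(-3 + s\right)$
$H = -2$ ($H = 4 - 6 = -2$)
$b{\left(p,a \right)} = -2$
$b{\left(F{\left(d{\left(m,5 \right)} \right)},1 \right)} J{\left(0 + 6 \right)} = - 2 \left(0 + 6\right)^{2} = - 2 \cdot 6^{2} = \left(-2\right) 36 = -72$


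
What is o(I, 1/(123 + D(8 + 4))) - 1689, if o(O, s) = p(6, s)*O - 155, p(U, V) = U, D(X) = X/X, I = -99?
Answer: -2438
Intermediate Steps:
D(X) = 1
o(O, s) = -155 + 6*O (o(O, s) = 6*O - 155 = -155 + 6*O)
o(I, 1/(123 + D(8 + 4))) - 1689 = (-155 + 6*(-99)) - 1689 = (-155 - 594) - 1689 = -749 - 1689 = -2438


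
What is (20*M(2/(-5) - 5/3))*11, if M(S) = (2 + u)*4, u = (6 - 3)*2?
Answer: 7040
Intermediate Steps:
u = 6 (u = 3*2 = 6)
M(S) = 32 (M(S) = (2 + 6)*4 = 8*4 = 32)
(20*M(2/(-5) - 5/3))*11 = (20*32)*11 = 640*11 = 7040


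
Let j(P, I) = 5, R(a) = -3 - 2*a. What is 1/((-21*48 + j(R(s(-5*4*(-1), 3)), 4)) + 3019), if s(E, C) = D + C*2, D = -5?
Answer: 1/2016 ≈ 0.00049603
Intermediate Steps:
s(E, C) = -5 + 2*C (s(E, C) = -5 + C*2 = -5 + 2*C)
1/((-21*48 + j(R(s(-5*4*(-1), 3)), 4)) + 3019) = 1/((-21*48 + 5) + 3019) = 1/((-1008 + 5) + 3019) = 1/(-1003 + 3019) = 1/2016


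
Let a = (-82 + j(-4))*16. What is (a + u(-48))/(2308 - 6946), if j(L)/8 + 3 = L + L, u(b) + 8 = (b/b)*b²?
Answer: 212/2319 ≈ 0.091419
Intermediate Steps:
u(b) = -8 + b² (u(b) = -8 + (b/b)*b² = -8 + 1*b² = -8 + b²)
j(L) = -24 + 16*L (j(L) = -24 + 8*(L + L) = -24 + 8*(2*L) = -24 + 16*L)
a = -2720 (a = (-82 + (-24 + 16*(-4)))*16 = (-82 + (-24 - 64))*16 = (-82 - 88)*16 = -170*16 = -2720)
(a + u(-48))/(2308 - 6946) = (-2720 + (-8 + (-48)²))/(2308 - 6946) = (-2720 + (-8 + 2304))/(-4638) = (-2720 + 2296)*(-1/4638) = -424*(-1/4638) = 212/2319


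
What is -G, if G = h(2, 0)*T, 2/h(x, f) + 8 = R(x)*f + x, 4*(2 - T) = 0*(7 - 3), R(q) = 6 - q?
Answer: ⅔ ≈ 0.66667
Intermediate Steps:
T = 2 (T = 2 - 0*(7 - 3) = 2 - 0*4 = 2 - ¼*0 = 2 + 0 = 2)
h(x, f) = 2/(-8 + x + f*(6 - x)) (h(x, f) = 2/(-8 + ((6 - x)*f + x)) = 2/(-8 + (f*(6 - x) + x)) = 2/(-8 + (x + f*(6 - x))) = 2/(-8 + x + f*(6 - x)))
G = -⅔ (G = -2/(8 - 1*2 + 0*(-6 + 2))*2 = -2/(8 - 2 + 0*(-4))*2 = -2/(8 - 2 + 0)*2 = -2/6*2 = -2*⅙*2 = -⅓*2 = -⅔ ≈ -0.66667)
-G = -1*(-⅔) = ⅔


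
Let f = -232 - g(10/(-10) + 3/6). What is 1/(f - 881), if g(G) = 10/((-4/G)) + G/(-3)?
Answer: -12/13373 ≈ -0.00089733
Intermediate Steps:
g(G) = -17*G/6 (g(G) = 10*(-G/4) + G*(-1/3) = -5*G/2 - G/3 = -17*G/6)
f = -2801/12 (f = -232 - (-17)*(10/(-10) + 3/6)/6 = -232 - (-17)*(10*(-1/10) + 3*(1/6))/6 = -232 - (-17)*(-1 + 1/2)/6 = -232 - (-17)*(-1)/(6*2) = -232 - 1*17/12 = -232 - 17/12 = -2801/12 ≈ -233.42)
1/(f - 881) = 1/(-2801/12 - 881) = 1/(-13373/12) = -12/13373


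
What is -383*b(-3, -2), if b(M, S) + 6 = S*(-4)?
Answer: -766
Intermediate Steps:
b(M, S) = -6 - 4*S (b(M, S) = -6 + S*(-4) = -6 - 4*S)
-383*b(-3, -2) = -383*(-6 - 4*(-2)) = -383*(-6 + 8) = -383*2 = -766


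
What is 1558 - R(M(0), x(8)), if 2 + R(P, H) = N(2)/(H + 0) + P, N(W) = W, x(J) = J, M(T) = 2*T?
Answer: 6239/4 ≈ 1559.8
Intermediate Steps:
R(P, H) = -2 + P + 2/H (R(P, H) = -2 + (2/(H + 0) + P) = -2 + (2/H + P) = -2 + (P + 2/H) = -2 + P + 2/H)
1558 - R(M(0), x(8)) = 1558 - (-2 + 2*0 + 2/8) = 1558 - (-2 + 0 + 2*(⅛)) = 1558 - (-2 + 0 + ¼) = 1558 - 1*(-7/4) = 1558 + 7/4 = 6239/4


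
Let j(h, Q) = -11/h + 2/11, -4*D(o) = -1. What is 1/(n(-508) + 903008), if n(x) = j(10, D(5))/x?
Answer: 55880/50460087141 ≈ 1.1074e-6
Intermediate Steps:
D(o) = ¼ (D(o) = -¼*(-1) = ¼)
j(h, Q) = 2/11 - 11/h (j(h, Q) = -11/h + 2*(1/11) = -11/h + 2/11 = 2/11 - 11/h)
n(x) = -101/(110*x) (n(x) = (2/11 - 11/10)/x = -101/(110*x))
1/(n(-508) + 903008) = 1/(-101/110/(-508) + 903008) = 1/(-101/110*(-1/508) + 903008) = 1/(101/55880 + 903008) = 1/(50460087141/55880) = 55880/50460087141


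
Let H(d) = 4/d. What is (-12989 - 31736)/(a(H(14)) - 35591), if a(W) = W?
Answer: 62615/49827 ≈ 1.2566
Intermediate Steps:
(-12989 - 31736)/(a(H(14)) - 35591) = (-12989 - 31736)/(4/14 - 35591) = -44725/(4*(1/14) - 35591) = -44725/(2/7 - 35591) = -44725/(-249135/7) = -44725*(-7/249135) = 62615/49827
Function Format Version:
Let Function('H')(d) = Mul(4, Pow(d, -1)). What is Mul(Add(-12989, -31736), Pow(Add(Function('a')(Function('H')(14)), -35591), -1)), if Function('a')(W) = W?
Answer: Rational(62615, 49827) ≈ 1.2566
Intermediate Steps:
Mul(Add(-12989, -31736), Pow(Add(Function('a')(Function('H')(14)), -35591), -1)) = Mul(Add(-12989, -31736), Pow(Add(Mul(4, Pow(14, -1)), -35591), -1)) = Mul(-44725, Pow(Add(Mul(4, Rational(1, 14)), -35591), -1)) = Mul(-44725, Pow(Add(Rational(2, 7), -35591), -1)) = Mul(-44725, Pow(Rational(-249135, 7), -1)) = Mul(-44725, Rational(-7, 249135)) = Rational(62615, 49827)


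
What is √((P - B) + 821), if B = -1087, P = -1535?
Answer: √373 ≈ 19.313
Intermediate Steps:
√((P - B) + 821) = √((-1535 - 1*(-1087)) + 821) = √((-1535 + 1087) + 821) = √(-448 + 821) = √373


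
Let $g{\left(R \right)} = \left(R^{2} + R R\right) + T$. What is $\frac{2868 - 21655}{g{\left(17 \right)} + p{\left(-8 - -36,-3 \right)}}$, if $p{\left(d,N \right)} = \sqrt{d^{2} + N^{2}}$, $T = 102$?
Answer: $- \frac{12775160}{461607} + \frac{18787 \sqrt{793}}{461607} \approx -26.529$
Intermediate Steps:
$g{\left(R \right)} = 102 + 2 R^{2}$ ($g{\left(R \right)} = \left(R^{2} + R R\right) + 102 = \left(R^{2} + R^{2}\right) + 102 = 2 R^{2} + 102 = 102 + 2 R^{2}$)
$p{\left(d,N \right)} = \sqrt{N^{2} + d^{2}}$
$\frac{2868 - 21655}{g{\left(17 \right)} + p{\left(-8 - -36,-3 \right)}} = \frac{2868 - 21655}{\left(102 + 2 \cdot 17^{2}\right) + \sqrt{\left(-3\right)^{2} + \left(-8 - -36\right)^{2}}} = - \frac{18787}{\left(102 + 2 \cdot 289\right) + \sqrt{9 + \left(-8 + 36\right)^{2}}} = - \frac{18787}{\left(102 + 578\right) + \sqrt{9 + 28^{2}}} = - \frac{18787}{680 + \sqrt{9 + 784}} = - \frac{18787}{680 + \sqrt{793}}$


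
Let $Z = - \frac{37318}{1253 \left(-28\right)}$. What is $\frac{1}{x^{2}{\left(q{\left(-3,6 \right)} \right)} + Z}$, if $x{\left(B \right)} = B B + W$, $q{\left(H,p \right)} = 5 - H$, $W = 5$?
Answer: $\frac{17542}{83536121} \approx 0.00020999$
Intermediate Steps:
$x{\left(B \right)} = 5 + B^{2}$ ($x{\left(B \right)} = B B + 5 = B^{2} + 5 = 5 + B^{2}$)
$Z = \frac{18659}{17542}$ ($Z = - \frac{37318}{-35084} = \left(-37318\right) \left(- \frac{1}{35084}\right) = \frac{18659}{17542} \approx 1.0637$)
$\frac{1}{x^{2}{\left(q{\left(-3,6 \right)} \right)} + Z} = \frac{1}{\left(5 + \left(5 - -3\right)^{2}\right)^{2} + \frac{18659}{17542}} = \frac{1}{\left(5 + \left(5 + 3\right)^{2}\right)^{2} + \frac{18659}{17542}} = \frac{1}{\left(5 + 8^{2}\right)^{2} + \frac{18659}{17542}} = \frac{1}{\left(5 + 64\right)^{2} + \frac{18659}{17542}} = \frac{1}{69^{2} + \frac{18659}{17542}} = \frac{1}{4761 + \frac{18659}{17542}} = \frac{1}{\frac{83536121}{17542}} = \frac{17542}{83536121}$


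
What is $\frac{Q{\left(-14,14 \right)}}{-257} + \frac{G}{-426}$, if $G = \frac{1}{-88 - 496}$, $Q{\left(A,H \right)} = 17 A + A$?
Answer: $\frac{62693825}{63937488} \approx 0.98055$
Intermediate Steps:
$Q{\left(A,H \right)} = 18 A$
$G = - \frac{1}{584}$ ($G = \frac{1}{-584} = - \frac{1}{584} \approx -0.0017123$)
$\frac{Q{\left(-14,14 \right)}}{-257} + \frac{G}{-426} = \frac{18 \left(-14\right)}{-257} - \frac{1}{584 \left(-426\right)} = \left(-252\right) \left(- \frac{1}{257}\right) - - \frac{1}{248784} = \frac{252}{257} + \frac{1}{248784} = \frac{62693825}{63937488}$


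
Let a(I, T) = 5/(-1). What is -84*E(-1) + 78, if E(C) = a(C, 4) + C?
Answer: 582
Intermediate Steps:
a(I, T) = -5 (a(I, T) = 5*(-1) = -5)
E(C) = -5 + C
-84*E(-1) + 78 = -84*(-5 - 1) + 78 = -84*(-6) + 78 = 504 + 78 = 582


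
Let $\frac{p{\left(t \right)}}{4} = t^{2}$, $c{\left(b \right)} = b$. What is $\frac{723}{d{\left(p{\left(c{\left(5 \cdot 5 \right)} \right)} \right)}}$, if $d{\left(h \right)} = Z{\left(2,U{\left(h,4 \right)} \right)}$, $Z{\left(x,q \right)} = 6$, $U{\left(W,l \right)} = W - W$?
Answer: $\frac{241}{2} \approx 120.5$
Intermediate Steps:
$p{\left(t \right)} = 4 t^{2}$
$U{\left(W,l \right)} = 0$
$d{\left(h \right)} = 6$
$\frac{723}{d{\left(p{\left(c{\left(5 \cdot 5 \right)} \right)} \right)}} = \frac{723}{6} = 723 \cdot \frac{1}{6} = \frac{241}{2}$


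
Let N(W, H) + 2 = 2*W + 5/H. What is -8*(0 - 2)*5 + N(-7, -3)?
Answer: 187/3 ≈ 62.333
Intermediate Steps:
N(W, H) = -2 + 2*W + 5/H (N(W, H) = -2 + (2*W + 5/H) = -2 + 2*W + 5/H)
-8*(0 - 2)*5 + N(-7, -3) = -8*(0 - 2)*5 + (-2 + 2*(-7) + 5/(-3)) = -(-16)*5 + (-2 - 14 + 5*(-⅓)) = -8*(-10) + (-2 - 14 - 5/3) = 80 - 53/3 = 187/3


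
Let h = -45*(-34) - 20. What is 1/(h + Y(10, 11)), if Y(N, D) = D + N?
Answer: 1/1531 ≈ 0.00065317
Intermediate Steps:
h = 1510 (h = 1530 - 20 = 1510)
1/(h + Y(10, 11)) = 1/(1510 + (11 + 10)) = 1/(1510 + 21) = 1/1531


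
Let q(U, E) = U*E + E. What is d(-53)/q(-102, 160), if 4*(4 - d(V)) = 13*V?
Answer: -141/12928 ≈ -0.010907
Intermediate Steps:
d(V) = 4 - 13*V/4
q(U, E) = E + E*U (q(U, E) = E*U + E = E + E*U)
d(-53)/q(-102, 160) = (4 - 13/4*(-53))/((160*(1 - 102))) = (4 + 689/4)/((160*(-101))) = (705/4)/(-16160) = (705/4)*(-1/16160) = -141/12928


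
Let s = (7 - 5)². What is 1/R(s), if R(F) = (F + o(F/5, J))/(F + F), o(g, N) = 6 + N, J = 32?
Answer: 4/21 ≈ 0.19048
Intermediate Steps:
s = 4 (s = 2² = 4)
R(F) = (38 + F)/(2*F) (R(F) = (F + (6 + 32))/(F + F) = (F + 38)/((2*F)) = (38 + F)*(1/(2*F)) = (38 + F)/(2*F))
1/R(s) = 1/((½)*(38 + 4)/4) = 1/((½)*(¼)*42) = 1/(21/4) = 4/21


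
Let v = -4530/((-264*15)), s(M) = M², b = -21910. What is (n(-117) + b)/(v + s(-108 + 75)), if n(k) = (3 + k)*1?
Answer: -2907168/143899 ≈ -20.203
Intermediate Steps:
n(k) = 3 + k
v = 151/132 (v = -4530/(-3960) = -4530*(-1/3960) = 151/132 ≈ 1.1439)
(n(-117) + b)/(v + s(-108 + 75)) = ((3 - 117) - 21910)/(151/132 + (-108 + 75)²) = (-114 - 21910)/(151/132 + (-33)²) = -22024/(151/132 + 1089) = -22024/143899/132 = -22024*132/143899 = -2907168/143899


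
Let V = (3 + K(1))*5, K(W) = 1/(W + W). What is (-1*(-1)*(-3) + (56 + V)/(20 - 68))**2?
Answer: 21025/1024 ≈ 20.532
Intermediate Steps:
K(W) = 1/(2*W)
V = 35/2 (V = (3 + (1/2)/1)*5 = (3 + (1/2)*1)*5 = (3 + 1/2)*5 = (7/2)*5 = 35/2 ≈ 17.500)
(-1*(-1)*(-3) + (56 + V)/(20 - 68))**2 = (-1*(-1)*(-3) + (56 + 35/2)/(20 - 68))**2 = (1*(-3) + (147/2)/(-48))**2 = (-3 + (147/2)*(-1/48))**2 = (-3 - 49/32)**2 = (-145/32)**2 = 21025/1024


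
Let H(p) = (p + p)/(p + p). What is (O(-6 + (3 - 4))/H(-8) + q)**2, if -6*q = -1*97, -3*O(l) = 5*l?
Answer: 27889/36 ≈ 774.69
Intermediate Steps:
O(l) = -5*l/3
H(p) = 1 (H(p) = (2*p)/((2*p)) = (2*p)*(1/(2*p)) = 1)
q = 97/6 (q = -(-1)*97/6 = -1/6*(-97) = 97/6 ≈ 16.167)
(O(-6 + (3 - 4))/H(-8) + q)**2 = (-5*(-6 + (3 - 4))/3/1 + 97/6)**2 = (-5*(-6 - 1)/3*1 + 97/6)**2 = (-5/3*(-7)*1 + 97/6)**2 = ((35/3)*1 + 97/6)**2 = (35/3 + 97/6)**2 = (167/6)**2 = 27889/36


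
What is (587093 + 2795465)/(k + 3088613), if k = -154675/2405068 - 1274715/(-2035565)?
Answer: 3311979062471653672/3024167937138283141 ≈ 1.0952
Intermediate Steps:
k = 550185047849/979134448684 (k = -154675*1/2405068 - 1274715*(-1/2035565) = -154675/2405068 + 254943/407113 = 550185047849/979134448684 ≈ 0.56191)
(587093 + 2795465)/(k + 3088613) = (587093 + 2795465)/(550185047849/979134448684 + 3088613) = 3382558/(3024167937138283141/979134448684) = 3382558*(979134448684/3024167937138283141) = 3311979062471653672/3024167937138283141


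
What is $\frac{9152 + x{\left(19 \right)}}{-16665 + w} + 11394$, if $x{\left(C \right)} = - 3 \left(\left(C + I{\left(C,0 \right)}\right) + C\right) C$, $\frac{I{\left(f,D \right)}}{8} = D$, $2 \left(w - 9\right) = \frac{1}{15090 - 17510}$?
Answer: $\frac{918493964914}{80615041} \approx 11394.0$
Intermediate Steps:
$w = \frac{43559}{4840}$ ($w = 9 + \frac{1}{2 \left(15090 - 17510\right)} = 9 + \frac{1}{2 \left(-2420\right)} = 9 + \frac{1}{2} \left(- \frac{1}{2420}\right) = 9 - \frac{1}{4840} = \frac{43559}{4840} \approx 8.9998$)
$I{\left(f,D \right)} = 8 D$
$x{\left(C \right)} = - 6 C^{2}$ ($x{\left(C \right)} = - 3 \left(\left(C + 8 \cdot 0\right) + C\right) C = - 3 \left(\left(C + 0\right) + C\right) C = - 3 \left(C + C\right) C = - 3 \cdot 2 C C = - 6 C C = - 6 C^{2}$)
$\frac{9152 + x{\left(19 \right)}}{-16665 + w} + 11394 = \frac{9152 - 6 \cdot 19^{2}}{-16665 + \frac{43559}{4840}} + 11394 = \frac{9152 - 2166}{- \frac{80615041}{4840}} + 11394 = \left(9152 - 2166\right) \left(- \frac{4840}{80615041}\right) + 11394 = 6986 \left(- \frac{4840}{80615041}\right) + 11394 = - \frac{33812240}{80615041} + 11394 = \frac{918493964914}{80615041}$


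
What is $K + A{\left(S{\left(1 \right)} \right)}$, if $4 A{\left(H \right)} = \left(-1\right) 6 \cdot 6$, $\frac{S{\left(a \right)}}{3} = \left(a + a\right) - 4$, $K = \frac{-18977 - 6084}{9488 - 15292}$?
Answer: $- \frac{27175}{5804} \approx -4.6821$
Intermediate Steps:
$K = \frac{25061}{5804}$ ($K = \frac{-18977 - 6084}{-5804} = \left(-25061\right) \left(- \frac{1}{5804}\right) = \frac{25061}{5804} \approx 4.3179$)
$S{\left(a \right)} = -12 + 6 a$ ($S{\left(a \right)} = 3 \left(\left(a + a\right) - 4\right) = 3 \left(2 a - 4\right) = 3 \left(-4 + 2 a\right) = -12 + 6 a$)
$A{\left(H \right)} = -9$ ($A{\left(H \right)} = \frac{\left(-1\right) 6 \cdot 6}{4} = \frac{\left(-6\right) 6}{4} = \frac{1}{4} \left(-36\right) = -9$)
$K + A{\left(S{\left(1 \right)} \right)} = \frac{25061}{5804} - 9 = - \frac{27175}{5804}$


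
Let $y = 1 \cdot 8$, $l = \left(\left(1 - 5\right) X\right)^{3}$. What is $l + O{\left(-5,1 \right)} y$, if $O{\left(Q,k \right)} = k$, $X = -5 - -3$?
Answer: $520$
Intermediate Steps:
$X = -2$ ($X = -5 + 3 = -2$)
$l = 512$ ($l = \left(\left(1 - 5\right) \left(-2\right)\right)^{3} = \left(\left(-4\right) \left(-2\right)\right)^{3} = 8^{3} = 512$)
$y = 8$
$l + O{\left(-5,1 \right)} y = 512 + 1 \cdot 8 = 512 + 8 = 520$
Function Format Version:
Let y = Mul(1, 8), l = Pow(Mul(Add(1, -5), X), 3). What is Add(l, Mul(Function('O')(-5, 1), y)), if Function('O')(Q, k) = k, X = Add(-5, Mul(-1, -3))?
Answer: 520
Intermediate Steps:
X = -2 (X = Add(-5, 3) = -2)
l = 512 (l = Pow(Mul(Add(1, -5), -2), 3) = Pow(Mul(-4, -2), 3) = Pow(8, 3) = 512)
y = 8
Add(l, Mul(Function('O')(-5, 1), y)) = Add(512, Mul(1, 8)) = Add(512, 8) = 520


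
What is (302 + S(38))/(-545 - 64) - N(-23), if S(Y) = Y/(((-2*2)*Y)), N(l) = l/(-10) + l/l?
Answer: -46229/12180 ≈ -3.7955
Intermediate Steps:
N(l) = 1 - l/10 (N(l) = l*(-1/10) + 1 = -l/10 + 1 = 1 - l/10)
S(Y) = -1/4 (S(Y) = Y/((-4*Y)) = Y*(-1/(4*Y)) = -1/4)
(302 + S(38))/(-545 - 64) - N(-23) = (302 - 1/4)/(-545 - 64) - (1 - 1/10*(-23)) = (1207/4)/(-609) - (1 + 23/10) = (1207/4)*(-1/609) - 1*33/10 = -1207/2436 - 33/10 = -46229/12180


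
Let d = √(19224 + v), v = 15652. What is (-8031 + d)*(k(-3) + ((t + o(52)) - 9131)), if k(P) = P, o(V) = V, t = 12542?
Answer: -27787260 + 6920*√8719 ≈ -2.7141e+7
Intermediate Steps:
d = 2*√8719 (d = √(19224 + 15652) = √34876 = 2*√8719 ≈ 186.75)
(-8031 + d)*(k(-3) + ((t + o(52)) - 9131)) = (-8031 + 2*√8719)*(-3 + ((12542 + 52) - 9131)) = (-8031 + 2*√8719)*(-3 + (12594 - 9131)) = (-8031 + 2*√8719)*(-3 + 3463) = (-8031 + 2*√8719)*3460 = -27787260 + 6920*√8719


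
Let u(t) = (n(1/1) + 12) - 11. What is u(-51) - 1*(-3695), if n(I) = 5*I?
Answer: 3701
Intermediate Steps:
u(t) = 6 (u(t) = (5/1 + 12) - 11 = (5*1 + 12) - 11 = (5 + 12) - 11 = 17 - 11 = 6)
u(-51) - 1*(-3695) = 6 - 1*(-3695) = 6 + 3695 = 3701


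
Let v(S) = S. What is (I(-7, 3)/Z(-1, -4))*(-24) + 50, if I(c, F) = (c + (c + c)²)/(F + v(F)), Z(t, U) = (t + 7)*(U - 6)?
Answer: 313/5 ≈ 62.600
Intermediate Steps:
Z(t, U) = (-6 + U)*(7 + t) (Z(t, U) = (7 + t)*(-6 + U) = (-6 + U)*(7 + t))
I(c, F) = (c + 4*c²)/(2*F) (I(c, F) = (c + (c + c)²)/(F + F) = (c + (2*c)²)/((2*F)) = (c + 4*c²)*(1/(2*F)) = (c + 4*c²)/(2*F))
(I(-7, 3)/Z(-1, -4))*(-24) + 50 = (((½)*(-7)*(1 + 4*(-7))/3)/(-42 - 6*(-1) + 7*(-4) - 4*(-1)))*(-24) + 50 = (((½)*(-7)*(⅓)*(1 - 28))/(-42 + 6 - 28 + 4))*(-24) + 50 = (((½)*(-7)*(⅓)*(-27))/(-60))*(-24) + 50 = ((63/2)*(-1/60))*(-24) + 50 = -21/40*(-24) + 50 = 63/5 + 50 = 313/5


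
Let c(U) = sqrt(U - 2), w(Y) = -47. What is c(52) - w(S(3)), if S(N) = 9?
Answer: 47 + 5*sqrt(2) ≈ 54.071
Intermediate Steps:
c(U) = sqrt(-2 + U)
c(52) - w(S(3)) = sqrt(-2 + 52) - 1*(-47) = sqrt(50) + 47 = 5*sqrt(2) + 47 = 47 + 5*sqrt(2)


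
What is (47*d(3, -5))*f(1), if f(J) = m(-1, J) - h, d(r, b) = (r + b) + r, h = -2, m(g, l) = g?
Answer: 47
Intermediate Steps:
d(r, b) = b + 2*r (d(r, b) = (b + r) + r = b + 2*r)
f(J) = 1 (f(J) = -1 - 1*(-2) = -1 + 2 = 1)
(47*d(3, -5))*f(1) = (47*(-5 + 2*3))*1 = (47*(-5 + 6))*1 = (47*1)*1 = 47*1 = 47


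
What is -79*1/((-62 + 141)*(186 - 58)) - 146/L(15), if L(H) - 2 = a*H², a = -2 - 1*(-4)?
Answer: -4785/14464 ≈ -0.33082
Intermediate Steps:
a = 2 (a = -2 + 4 = 2)
L(H) = 2 + 2*H²
-79*1/((-62 + 141)*(186 - 58)) - 146/L(15) = -79*1/((-62 + 141)*(186 - 58)) - 146/(2 + 2*15²) = -79/(79*128) - 146/(2 + 2*225) = -79/10112 - 146/(2 + 450) = -79*1/10112 - 146/452 = -1/128 - 146*1/452 = -1/128 - 73/226 = -4785/14464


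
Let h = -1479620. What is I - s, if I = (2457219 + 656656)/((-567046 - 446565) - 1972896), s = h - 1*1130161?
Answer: 268762969348/102983 ≈ 2.6098e+6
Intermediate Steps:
s = -2609781 (s = -1479620 - 1*1130161 = -1479620 - 1130161 = -2609781)
I = -107375/102983 (I = 3113875/(-1013611 - 1972896) = 3113875/(-2986507) = 3113875*(-1/2986507) = -107375/102983 ≈ -1.0426)
I - s = -107375/102983 - 1*(-2609781) = -107375/102983 + 2609781 = 268762969348/102983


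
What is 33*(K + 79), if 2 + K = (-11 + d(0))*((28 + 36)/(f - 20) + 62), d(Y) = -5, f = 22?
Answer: -47091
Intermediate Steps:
K = -1506 (K = -2 + (-11 - 5)*((28 + 36)/(22 - 20) + 62) = -2 - 16*(64/2 + 62) = -2 - 16*(64*(½) + 62) = -2 - 16*(32 + 62) = -2 - 16*94 = -2 - 1504 = -1506)
33*(K + 79) = 33*(-1506 + 79) = 33*(-1427) = -47091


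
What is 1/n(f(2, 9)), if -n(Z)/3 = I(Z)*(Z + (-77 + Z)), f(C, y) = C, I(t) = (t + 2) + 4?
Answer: 1/1752 ≈ 0.00057078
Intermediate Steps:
I(t) = 6 + t (I(t) = (2 + t) + 4 = 6 + t)
n(Z) = -3*(-77 + 2*Z)*(6 + Z) (n(Z) = -3*(6 + Z)*(Z + (-77 + Z)) = -3*(6 + Z)*(-77 + 2*Z) = -3*(-77 + 2*Z)*(6 + Z))
1/n(f(2, 9)) = 1/(1386 - 6*2**2 + 195*2) = 1/(1386 - 6*4 + 390) = 1/(1386 - 24 + 390) = 1/1752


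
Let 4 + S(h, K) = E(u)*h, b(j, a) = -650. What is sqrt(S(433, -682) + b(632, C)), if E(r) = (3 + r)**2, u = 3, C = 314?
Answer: sqrt(14934) ≈ 122.20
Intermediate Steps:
S(h, K) = -4 + 36*h (S(h, K) = -4 + (3 + 3)**2*h = -4 + 6**2*h = -4 + 36*h)
sqrt(S(433, -682) + b(632, C)) = sqrt((-4 + 36*433) - 650) = sqrt((-4 + 15588) - 650) = sqrt(15584 - 650) = sqrt(14934)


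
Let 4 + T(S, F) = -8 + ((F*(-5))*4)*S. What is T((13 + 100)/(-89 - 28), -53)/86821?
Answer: -17312/1451151 ≈ -0.011930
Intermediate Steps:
T(S, F) = -12 - 20*F*S (T(S, F) = -4 + (-8 + ((F*(-5))*4)*S) = -4 + (-8 + (-5*F*4)*S) = -4 + (-8 + (-20*F)*S) = -4 + (-8 - 20*F*S) = -12 - 20*F*S)
T((13 + 100)/(-89 - 28), -53)/86821 = (-12 - 20*(-53)*(13 + 100)/(-89 - 28))/86821 = (-12 - 20*(-53)*113/(-117))*(1/86821) = (-12 - 20*(-53)*113*(-1/117))*(1/86821) = (-12 - 20*(-53)*(-113/117))*(1/86821) = (-12 - 119780/117)*(1/86821) = -121184/117*1/86821 = -17312/1451151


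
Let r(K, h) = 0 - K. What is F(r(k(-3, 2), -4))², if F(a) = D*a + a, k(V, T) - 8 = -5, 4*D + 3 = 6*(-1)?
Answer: 225/16 ≈ 14.063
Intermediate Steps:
D = -9/4 (D = -¾ + (6*(-1))/4 = -¾ + (¼)*(-6) = -¾ - 3/2 = -9/4 ≈ -2.2500)
k(V, T) = 3 (k(V, T) = 8 - 5 = 3)
r(K, h) = -K
F(a) = -5*a/4 (F(a) = -9*a/4 + a = -5*a/4)
F(r(k(-3, 2), -4))² = (-(-5)*3/4)² = (-5/4*(-3))² = (15/4)² = 225/16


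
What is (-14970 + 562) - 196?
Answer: -14604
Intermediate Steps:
(-14970 + 562) - 196 = -14408 - 196 = -14604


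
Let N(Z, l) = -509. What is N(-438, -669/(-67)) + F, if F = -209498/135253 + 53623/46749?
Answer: -103900609076/203965887 ≈ -509.40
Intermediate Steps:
F = -81972593/203965887 (F = -209498*1/135253 + 53623*(1/46749) = -6758/4363 + 53623/46749 = -81972593/203965887 ≈ -0.40189)
N(-438, -669/(-67)) + F = -509 - 81972593/203965887 = -103900609076/203965887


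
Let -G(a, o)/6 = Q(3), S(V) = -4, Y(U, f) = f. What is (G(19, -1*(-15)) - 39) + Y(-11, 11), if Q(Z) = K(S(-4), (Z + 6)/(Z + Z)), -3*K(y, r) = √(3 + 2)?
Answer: -28 + 2*√5 ≈ -23.528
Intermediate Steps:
K(y, r) = -√5/3 (K(y, r) = -√(3 + 2)/3 = -√5/3)
Q(Z) = -√5/3
G(a, o) = 2*√5 (G(a, o) = -(-2)*√5 = 2*√5)
(G(19, -1*(-15)) - 39) + Y(-11, 11) = (2*√5 - 39) + 11 = (-39 + 2*√5) + 11 = -28 + 2*√5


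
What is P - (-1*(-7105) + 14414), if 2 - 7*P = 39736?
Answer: -190367/7 ≈ -27195.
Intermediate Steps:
P = -39734/7 (P = 2/7 - 1/7*39736 = 2/7 - 39736/7 = -39734/7 ≈ -5676.3)
P - (-1*(-7105) + 14414) = -39734/7 - (-1*(-7105) + 14414) = -39734/7 - (7105 + 14414) = -39734/7 - 1*21519 = -39734/7 - 21519 = -190367/7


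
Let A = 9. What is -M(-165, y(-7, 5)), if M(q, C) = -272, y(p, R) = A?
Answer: 272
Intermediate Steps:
y(p, R) = 9
-M(-165, y(-7, 5)) = -1*(-272) = 272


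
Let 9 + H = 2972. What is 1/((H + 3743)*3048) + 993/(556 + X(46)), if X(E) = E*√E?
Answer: 470209412321/180382011600 - 7613*√46/35300 ≈ 1.1440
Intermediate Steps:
H = 2963 (H = -9 + 2972 = 2963)
X(E) = E^(3/2)
1/((H + 3743)*3048) + 993/(556 + X(46)) = 1/((2963 + 3743)*3048) + 993/(556 + 46^(3/2)) = (1/3048)/6706 + 993/(556 + 46*√46) = (1/6706)*(1/3048) + 993/(556 + 46*√46) = 1/20439888 + 993/(556 + 46*√46)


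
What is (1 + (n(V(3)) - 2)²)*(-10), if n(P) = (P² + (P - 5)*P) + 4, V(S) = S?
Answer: -260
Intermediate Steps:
n(P) = 4 + P² + P*(-5 + P) (n(P) = (P² + (-5 + P)*P) + 4 = (P² + P*(-5 + P)) + 4 = 4 + P² + P*(-5 + P))
(1 + (n(V(3)) - 2)²)*(-10) = (1 + ((4 - 5*3 + 2*3²) - 2)²)*(-10) = (1 + ((4 - 15 + 2*9) - 2)²)*(-10) = (1 + ((4 - 15 + 18) - 2)²)*(-10) = (1 + (7 - 2)²)*(-10) = (1 + 5²)*(-10) = (1 + 25)*(-10) = 26*(-10) = -260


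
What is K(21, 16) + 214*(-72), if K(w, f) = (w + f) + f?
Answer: -15355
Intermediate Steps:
K(w, f) = w + 2*f (K(w, f) = (f + w) + f = w + 2*f)
K(21, 16) + 214*(-72) = (21 + 2*16) + 214*(-72) = (21 + 32) - 15408 = 53 - 15408 = -15355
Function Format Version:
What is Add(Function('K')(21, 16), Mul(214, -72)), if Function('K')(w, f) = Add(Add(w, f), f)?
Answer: -15355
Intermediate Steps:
Function('K')(w, f) = Add(w, Mul(2, f)) (Function('K')(w, f) = Add(Add(f, w), f) = Add(w, Mul(2, f)))
Add(Function('K')(21, 16), Mul(214, -72)) = Add(Add(21, Mul(2, 16)), Mul(214, -72)) = Add(Add(21, 32), -15408) = Add(53, -15408) = -15355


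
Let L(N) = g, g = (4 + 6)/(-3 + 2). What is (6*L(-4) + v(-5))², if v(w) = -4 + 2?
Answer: 3844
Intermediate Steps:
v(w) = -2
g = -10 (g = 10/(-1) = 10*(-1) = -10)
L(N) = -10
(6*L(-4) + v(-5))² = (6*(-10) - 2)² = (-60 - 2)² = (-62)² = 3844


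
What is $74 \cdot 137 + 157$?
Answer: $10295$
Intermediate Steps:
$74 \cdot 137 + 157 = 10138 + 157 = 10295$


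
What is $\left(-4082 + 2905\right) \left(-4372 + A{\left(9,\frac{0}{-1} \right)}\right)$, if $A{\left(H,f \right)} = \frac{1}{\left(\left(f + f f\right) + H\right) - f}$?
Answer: $\frac{46311419}{9} \approx 5.1457 \cdot 10^{6}$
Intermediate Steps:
$A{\left(H,f \right)} = \frac{1}{H + f^{2}}$ ($A{\left(H,f \right)} = \frac{1}{\left(\left(f + f^{2}\right) + H\right) - f} = \frac{1}{\left(H + f + f^{2}\right) - f} = \frac{1}{H + f^{2}}$)
$\left(-4082 + 2905\right) \left(-4372 + A{\left(9,\frac{0}{-1} \right)}\right) = \left(-4082 + 2905\right) \left(-4372 + \frac{1}{9 + \left(\frac{0}{-1}\right)^{2}}\right) = - 1177 \left(-4372 + \frac{1}{9 + \left(0 \left(-1\right)\right)^{2}}\right) = - 1177 \left(-4372 + \frac{1}{9 + 0^{2}}\right) = - 1177 \left(-4372 + \frac{1}{9 + 0}\right) = - 1177 \left(-4372 + \frac{1}{9}\right) = \left(-1177\right) \left(- \frac{39347}{9}\right) = \frac{46311419}{9}$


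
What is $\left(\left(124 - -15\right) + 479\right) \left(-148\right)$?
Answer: $-91464$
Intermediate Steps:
$\left(\left(124 - -15\right) + 479\right) \left(-148\right) = \left(\left(124 + 15\right) + 479\right) \left(-148\right) = \left(139 + 479\right) \left(-148\right) = 618 \left(-148\right) = -91464$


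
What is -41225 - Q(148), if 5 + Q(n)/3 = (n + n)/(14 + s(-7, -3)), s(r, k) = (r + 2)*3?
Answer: -40322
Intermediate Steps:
s(r, k) = 6 + 3*r (s(r, k) = (2 + r)*3 = 6 + 3*r)
Q(n) = -15 - 6*n (Q(n) = -15 + 3*((n + n)/(14 + (6 + 3*(-7)))) = -15 + 3*((2*n)/(14 + (6 - 21))) = -15 + 3*((2*n)/(14 - 15)) = -15 + 3*((2*n)/(-1)) = -15 + 3*((2*n)*(-1)) = -15 + 3*(-2*n) = -15 - 6*n)
-41225 - Q(148) = -41225 - (-15 - 6*148) = -41225 - (-15 - 888) = -41225 - 1*(-903) = -41225 + 903 = -40322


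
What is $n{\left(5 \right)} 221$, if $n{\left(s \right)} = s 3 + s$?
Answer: $4420$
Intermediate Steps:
$n{\left(s \right)} = 4 s$ ($n{\left(s \right)} = 3 s + s = 4 s$)
$n{\left(5 \right)} 221 = 4 \cdot 5 \cdot 221 = 20 \cdot 221 = 4420$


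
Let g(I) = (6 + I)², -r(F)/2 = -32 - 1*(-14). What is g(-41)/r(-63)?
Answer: 1225/36 ≈ 34.028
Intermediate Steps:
r(F) = 36 (r(F) = -2*(-32 - 1*(-14)) = -2*(-32 + 14) = -2*(-18) = 36)
g(-41)/r(-63) = (6 - 41)²/36 = (-35)²*(1/36) = 1225*(1/36) = 1225/36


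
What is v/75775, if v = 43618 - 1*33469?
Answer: 10149/75775 ≈ 0.13394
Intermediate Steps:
v = 10149 (v = 43618 - 33469 = 10149)
v/75775 = 10149/75775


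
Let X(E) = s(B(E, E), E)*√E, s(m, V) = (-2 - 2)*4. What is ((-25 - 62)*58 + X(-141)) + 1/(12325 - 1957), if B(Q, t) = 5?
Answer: -52316927/10368 - 16*I*√141 ≈ -5046.0 - 189.99*I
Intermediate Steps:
s(m, V) = -16 (s(m, V) = -4*4 = -16)
X(E) = -16*√E
((-25 - 62)*58 + X(-141)) + 1/(12325 - 1957) = ((-25 - 62)*58 - 16*I*√141) + 1/(12325 - 1957) = (-87*58 - 16*I*√141) + 1/10368 = (-5046 - 16*I*√141) + 1/10368 = -52316927/10368 - 16*I*√141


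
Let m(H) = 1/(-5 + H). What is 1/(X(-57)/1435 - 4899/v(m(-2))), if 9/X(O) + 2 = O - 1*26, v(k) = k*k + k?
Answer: 243950/9760073557 ≈ 2.4995e-5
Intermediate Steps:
v(k) = k + k**2 (v(k) = k**2 + k = k + k**2)
X(O) = 9/(-28 + O) (X(O) = 9/(-2 + (O - 1*26)) = 9/(-2 + (O - 26)) = 9/(-2 + (-26 + O)) = 9/(-28 + O))
1/(X(-57)/1435 - 4899/v(m(-2))) = 1/((9/(-28 - 57))/1435 - 4899*(-5 - 2)/(1 + 1/(-5 - 2))) = 1/((9/(-85))*(1/1435) - 4899*(-7/(1 + 1/(-7)))) = 1/((9*(-1/85))*(1/1435) - 4899*(-7/(1 - 1/7))) = 1/(-9/85*1/1435 - 4899/((-1/7*6/7))) = 1/(-9/121975 - 4899/(-6/49)) = 1/(-9/121975 - 4899*(-49/6)) = 1/(-9/121975 + 80017/2) = 1/(9760073557/243950) = 243950/9760073557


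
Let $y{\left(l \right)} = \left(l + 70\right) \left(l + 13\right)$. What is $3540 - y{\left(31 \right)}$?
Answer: $-904$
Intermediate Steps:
$y{\left(l \right)} = \left(13 + l\right) \left(70 + l\right)$ ($y{\left(l \right)} = \left(70 + l\right) \left(13 + l\right) = \left(13 + l\right) \left(70 + l\right)$)
$3540 - y{\left(31 \right)} = 3540 - \left(910 + 31^{2} + 83 \cdot 31\right) = 3540 - \left(910 + 961 + 2573\right) = 3540 - 4444 = -904$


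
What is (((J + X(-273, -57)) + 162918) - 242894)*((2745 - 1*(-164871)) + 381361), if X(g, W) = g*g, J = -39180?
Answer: -24499196579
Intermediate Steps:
X(g, W) = g**2
(((J + X(-273, -57)) + 162918) - 242894)*((2745 - 1*(-164871)) + 381361) = (((-39180 + (-273)**2) + 162918) - 242894)*((2745 - 1*(-164871)) + 381361) = (((-39180 + 74529) + 162918) - 242894)*((2745 + 164871) + 381361) = ((35349 + 162918) - 242894)*(167616 + 381361) = (198267 - 242894)*548977 = -44627*548977 = -24499196579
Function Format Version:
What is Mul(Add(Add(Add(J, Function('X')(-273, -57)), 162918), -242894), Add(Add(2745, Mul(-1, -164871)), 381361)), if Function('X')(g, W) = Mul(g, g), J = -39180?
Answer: -24499196579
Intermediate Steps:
Function('X')(g, W) = Pow(g, 2)
Mul(Add(Add(Add(J, Function('X')(-273, -57)), 162918), -242894), Add(Add(2745, Mul(-1, -164871)), 381361)) = Mul(Add(Add(Add(-39180, Pow(-273, 2)), 162918), -242894), Add(Add(2745, Mul(-1, -164871)), 381361)) = Mul(Add(Add(Add(-39180, 74529), 162918), -242894), Add(Add(2745, 164871), 381361)) = Mul(Add(Add(35349, 162918), -242894), Add(167616, 381361)) = Mul(Add(198267, -242894), 548977) = Mul(-44627, 548977) = -24499196579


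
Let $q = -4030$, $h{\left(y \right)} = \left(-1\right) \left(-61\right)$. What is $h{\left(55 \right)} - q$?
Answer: $4091$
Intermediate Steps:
$h{\left(y \right)} = 61$
$h{\left(55 \right)} - q = 61 - -4030 = 61 + 4030 = 4091$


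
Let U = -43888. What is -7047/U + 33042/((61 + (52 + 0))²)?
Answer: 1540130439/560405872 ≈ 2.7482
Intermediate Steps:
-7047/U + 33042/((61 + (52 + 0))²) = -7047/(-43888) + 33042/((61 + (52 + 0))²) = -7047*(-1/43888) + 33042/((61 + 52)²) = 7047/43888 + 33042/(113²) = 7047/43888 + 33042/12769 = 1540130439/560405872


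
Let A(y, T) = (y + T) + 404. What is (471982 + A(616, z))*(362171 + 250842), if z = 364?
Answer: 290179511758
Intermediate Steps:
A(y, T) = 404 + T + y (A(y, T) = (T + y) + 404 = 404 + T + y)
(471982 + A(616, z))*(362171 + 250842) = (471982 + (404 + 364 + 616))*(362171 + 250842) = (471982 + 1384)*613013 = 473366*613013 = 290179511758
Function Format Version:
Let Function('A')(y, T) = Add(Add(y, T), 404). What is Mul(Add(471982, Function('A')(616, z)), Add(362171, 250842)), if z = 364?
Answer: 290179511758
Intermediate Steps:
Function('A')(y, T) = Add(404, T, y) (Function('A')(y, T) = Add(Add(T, y), 404) = Add(404, T, y))
Mul(Add(471982, Function('A')(616, z)), Add(362171, 250842)) = Mul(Add(471982, Add(404, 364, 616)), Add(362171, 250842)) = Mul(Add(471982, 1384), 613013) = Mul(473366, 613013) = 290179511758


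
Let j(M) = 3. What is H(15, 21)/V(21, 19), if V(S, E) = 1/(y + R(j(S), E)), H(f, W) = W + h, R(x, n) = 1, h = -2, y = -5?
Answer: -76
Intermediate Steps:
H(f, W) = -2 + W (H(f, W) = W - 2 = -2 + W)
V(S, E) = -1/4 (V(S, E) = 1/(-5 + 1) = 1/(-4) = -1/4)
H(15, 21)/V(21, 19) = (-2 + 21)/(-1/4) = 19*(-4) = -76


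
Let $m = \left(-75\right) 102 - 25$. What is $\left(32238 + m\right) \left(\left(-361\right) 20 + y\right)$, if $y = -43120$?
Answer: $-1236501420$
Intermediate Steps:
$m = -7675$ ($m = -7650 - 25 = -7675$)
$\left(32238 + m\right) \left(\left(-361\right) 20 + y\right) = \left(32238 - 7675\right) \left(\left(-361\right) 20 - 43120\right) = 24563 \left(-7220 - 43120\right) = 24563 \left(-50340\right) = -1236501420$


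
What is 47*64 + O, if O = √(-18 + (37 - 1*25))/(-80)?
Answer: 3008 - I*√6/80 ≈ 3008.0 - 0.030619*I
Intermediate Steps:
O = -I*√6/80 (O = √(-18 + (37 - 25))*(-1/80) = √(-18 + 12)*(-1/80) = √(-6)*(-1/80) = (I*√6)*(-1/80) = -I*√6/80 ≈ -0.030619*I)
47*64 + O = 47*64 - I*√6/80 = 3008 - I*√6/80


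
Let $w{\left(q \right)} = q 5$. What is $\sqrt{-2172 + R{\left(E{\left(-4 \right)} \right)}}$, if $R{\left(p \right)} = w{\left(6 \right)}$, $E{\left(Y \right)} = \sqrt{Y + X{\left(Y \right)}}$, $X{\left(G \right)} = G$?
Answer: $3 i \sqrt{238} \approx 46.282 i$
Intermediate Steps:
$E{\left(Y \right)} = \sqrt{2} \sqrt{Y}$ ($E{\left(Y \right)} = \sqrt{Y + Y} = \sqrt{2 Y} = \sqrt{2} \sqrt{Y}$)
$w{\left(q \right)} = 5 q$
$R{\left(p \right)} = 30$ ($R{\left(p \right)} = 5 \cdot 6 = 30$)
$\sqrt{-2172 + R{\left(E{\left(-4 \right)} \right)}} = \sqrt{-2172 + 30} = \sqrt{-2142} = 3 i \sqrt{238}$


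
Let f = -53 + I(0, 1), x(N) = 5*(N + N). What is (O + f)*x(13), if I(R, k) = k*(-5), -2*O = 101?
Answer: -14105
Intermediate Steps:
O = -101/2 (O = -½*101 = -101/2 ≈ -50.500)
I(R, k) = -5*k
x(N) = 10*N (x(N) = 5*(2*N) = 10*N)
f = -58 (f = -53 - 5*1 = -53 - 5 = -58)
(O + f)*x(13) = (-101/2 - 58)*(10*13) = -217/2*130 = -14105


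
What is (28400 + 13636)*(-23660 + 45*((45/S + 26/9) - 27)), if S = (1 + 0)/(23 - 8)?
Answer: 236662680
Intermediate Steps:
S = 1/15 ≈ 0.066667
(28400 + 13636)*(-23660 + 45*((45/S + 26/9) - 27)) = (28400 + 13636)*(-23660 + 45*((45/(1/15) + 26/9) - 27)) = 42036*(-23660 + 45*((45*15 + 26*(⅑)) - 27)) = 42036*(-23660 + 45*((675 + 26/9) - 27)) = 42036*(-23660 + 45*(6101/9 - 27)) = 42036*(-23660 + 45*(5858/9)) = 42036*(-23660 + 29290) = 42036*5630 = 236662680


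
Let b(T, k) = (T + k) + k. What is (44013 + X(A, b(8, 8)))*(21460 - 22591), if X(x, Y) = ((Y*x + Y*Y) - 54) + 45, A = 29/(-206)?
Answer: -5192864352/103 ≈ -5.0416e+7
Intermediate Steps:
A = -29/206 (A = 29*(-1/206) = -29/206 ≈ -0.14078)
b(T, k) = T + 2*k
X(x, Y) = -9 + Y² + Y*x (X(x, Y) = ((Y*x + Y²) - 54) + 45 = ((Y² + Y*x) - 54) + 45 = (-54 + Y² + Y*x) + 45 = -9 + Y² + Y*x)
(44013 + X(A, b(8, 8)))*(21460 - 22591) = (44013 + (-9 + (8 + 2*8)² + (8 + 2*8)*(-29/206)))*(21460 - 22591) = (44013 + (-9 + (8 + 16)² + (8 + 16)*(-29/206)))*(-1131) = (44013 + (-9 + 24² + 24*(-29/206)))*(-1131) = (44013 + (-9 + 576 - 348/103))*(-1131) = (44013 + 58053/103)*(-1131) = (4591392/103)*(-1131) = -5192864352/103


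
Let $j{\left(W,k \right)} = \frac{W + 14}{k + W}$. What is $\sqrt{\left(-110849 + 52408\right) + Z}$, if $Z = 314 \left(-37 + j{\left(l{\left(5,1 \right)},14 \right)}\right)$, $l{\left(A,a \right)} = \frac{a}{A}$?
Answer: $i \sqrt{69745} \approx 264.09 i$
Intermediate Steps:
$j{\left(W,k \right)} = \frac{14 + W}{W + k}$
$Z = -11304$ ($Z = 314 \left(-37 + \frac{14 + 1 \cdot \frac{1}{5}}{1 \cdot \frac{1}{5} + 14}\right) = 314 \left(-37 + \frac{14 + \frac{1}{5}}{\frac{1}{5} + 14}\right) = 314 \left(-37 + \frac{1}{\frac{71}{5}} \cdot \frac{71}{5}\right) = 314 \left(-37 + \frac{5}{71} \cdot \frac{71}{5}\right) = 314 \left(-37 + 1\right) = 314 \left(-36\right) = -11304$)
$\sqrt{\left(-110849 + 52408\right) + Z} = \sqrt{\left(-110849 + 52408\right) - 11304} = \sqrt{-58441 - 11304} = \sqrt{-69745} = i \sqrt{69745}$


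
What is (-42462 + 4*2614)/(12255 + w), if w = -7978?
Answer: -2462/329 ≈ -7.4833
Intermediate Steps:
(-42462 + 4*2614)/(12255 + w) = (-42462 + 4*2614)/(12255 - 7978) = (-42462 + 10456)/4277 = -32006*1/4277 = -2462/329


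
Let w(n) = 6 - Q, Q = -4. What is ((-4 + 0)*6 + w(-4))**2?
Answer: 196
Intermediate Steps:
w(n) = 10 (w(n) = 6 - 1*(-4) = 6 + 4 = 10)
((-4 + 0)*6 + w(-4))**2 = ((-4 + 0)*6 + 10)**2 = (-4*6 + 10)**2 = (-24 + 10)**2 = (-14)**2 = 196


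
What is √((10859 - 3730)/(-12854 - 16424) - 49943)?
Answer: I*√42811412449674/29278 ≈ 223.48*I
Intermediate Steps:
√((10859 - 3730)/(-12854 - 16424) - 49943) = √(7129/(-29278) - 49943) = √(7129*(-1/29278) - 49943) = √(-7129/29278 - 49943) = √(-1462238283/29278) = I*√42811412449674/29278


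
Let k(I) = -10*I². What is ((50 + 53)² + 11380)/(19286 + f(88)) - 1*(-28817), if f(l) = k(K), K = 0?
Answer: 555786651/19286 ≈ 28818.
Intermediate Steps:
f(l) = 0 (f(l) = -10*0² = -10*0 = 0)
((50 + 53)² + 11380)/(19286 + f(88)) - 1*(-28817) = ((50 + 53)² + 11380)/(19286 + 0) - 1*(-28817) = (103² + 11380)/19286 + 28817 = (10609 + 11380)*(1/19286) + 28817 = 21989*(1/19286) + 28817 = 21989/19286 + 28817 = 555786651/19286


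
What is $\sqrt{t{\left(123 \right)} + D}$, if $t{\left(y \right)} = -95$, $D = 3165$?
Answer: $\sqrt{3070} \approx 55.408$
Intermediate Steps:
$\sqrt{t{\left(123 \right)} + D} = \sqrt{-95 + 3165} = \sqrt{3070}$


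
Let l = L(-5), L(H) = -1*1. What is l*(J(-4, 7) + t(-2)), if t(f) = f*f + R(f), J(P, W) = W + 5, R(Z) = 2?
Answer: -18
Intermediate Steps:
J(P, W) = 5 + W
t(f) = 2 + f² (t(f) = f*f + 2 = f² + 2 = 2 + f²)
L(H) = -1
l = -1
l*(J(-4, 7) + t(-2)) = -((5 + 7) + (2 + (-2)²)) = -(12 + (2 + 4)) = -(12 + 6) = -1*18 = -18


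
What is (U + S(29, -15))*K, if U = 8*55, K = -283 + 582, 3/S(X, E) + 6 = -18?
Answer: 1052181/8 ≈ 1.3152e+5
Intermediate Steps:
S(X, E) = -⅛ (S(X, E) = 3/(-6 - 18) = 3/(-24) = 3*(-1/24) = -⅛)
K = 299
U = 440
(U + S(29, -15))*K = (440 - ⅛)*299 = (3519/8)*299 = 1052181/8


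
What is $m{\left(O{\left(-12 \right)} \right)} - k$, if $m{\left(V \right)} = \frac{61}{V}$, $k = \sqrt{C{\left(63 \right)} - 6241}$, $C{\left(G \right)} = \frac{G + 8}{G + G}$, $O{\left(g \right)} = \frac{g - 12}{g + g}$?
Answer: $61 - \frac{i \sqrt{11008130}}{42} \approx 61.0 - 78.996 i$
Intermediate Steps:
$O{\left(g \right)} = \frac{-12 + g}{2 g}$
$C{\left(G \right)} = \frac{8 + G}{2 G}$
$k = \frac{i \sqrt{11008130}}{42}$ ($k = \sqrt{\frac{8 + 63}{2 \cdot 63} - 6241} = \sqrt{\frac{1}{2} \cdot \frac{1}{63} \cdot 71 - 6241} = \sqrt{\frac{71}{126} - 6241} = \sqrt{- \frac{786295}{126}} = \frac{i \sqrt{11008130}}{42} \approx 78.996 i$)
$m{\left(O{\left(-12 \right)} \right)} - k = \frac{61}{\frac{1}{2} \frac{1}{-12} \left(-12 - 12\right)} - \frac{i \sqrt{11008130}}{42} = \frac{61}{\frac{1}{2} \left(- \frac{1}{12}\right) \left(-24\right)} - \frac{i \sqrt{11008130}}{42} = \frac{61}{1} - \frac{i \sqrt{11008130}}{42} = 61 \cdot 1 - \frac{i \sqrt{11008130}}{42} = 61 - \frac{i \sqrt{11008130}}{42}$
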